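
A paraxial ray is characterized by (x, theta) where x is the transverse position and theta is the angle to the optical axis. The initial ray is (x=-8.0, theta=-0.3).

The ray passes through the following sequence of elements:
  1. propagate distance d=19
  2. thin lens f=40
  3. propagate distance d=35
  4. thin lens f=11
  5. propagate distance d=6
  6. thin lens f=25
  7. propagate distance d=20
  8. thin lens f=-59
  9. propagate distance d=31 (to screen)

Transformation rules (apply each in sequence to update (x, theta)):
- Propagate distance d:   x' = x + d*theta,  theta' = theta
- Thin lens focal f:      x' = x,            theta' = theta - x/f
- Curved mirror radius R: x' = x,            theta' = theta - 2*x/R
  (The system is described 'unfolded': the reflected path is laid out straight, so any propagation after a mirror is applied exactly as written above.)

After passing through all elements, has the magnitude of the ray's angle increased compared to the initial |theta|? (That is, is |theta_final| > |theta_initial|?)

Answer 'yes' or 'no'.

Initial: x=-8.0000 theta=-0.3000
After 1 (propagate distance d=19): x=-13.7000 theta=-0.3000
After 2 (thin lens f=40): x=-13.7000 theta=0.0425
After 3 (propagate distance d=35): x=-12.2125 theta=0.0425
After 4 (thin lens f=11): x=-12.2125 theta=317/275 (≈1.1527)
After 5 (propagate distance d=6): x=-23303/4400 (≈-5.2961) theta=317/275 (≈1.1527)
After 6 (thin lens f=25): x=-23303/4400 (≈-5.2961) theta=150103/110000 (≈1.3646)
After 7 (propagate distance d=20): x=483897/22000 (≈21.9953) theta=150103/110000 (≈1.3646)
After 8 (thin lens f=-59): x=483897/22000 (≈21.9953) theta=5637781/3245000 (≈1.7374)
After 9 (propagate distance d=31 (to screen)): x=492292037/6490000 (≈75.8539) theta=5637781/3245000 (≈1.7374)
|theta_initial|=0.3000 |theta_final|=5637781/3245000 (≈1.7374) -> increased

Answer: yes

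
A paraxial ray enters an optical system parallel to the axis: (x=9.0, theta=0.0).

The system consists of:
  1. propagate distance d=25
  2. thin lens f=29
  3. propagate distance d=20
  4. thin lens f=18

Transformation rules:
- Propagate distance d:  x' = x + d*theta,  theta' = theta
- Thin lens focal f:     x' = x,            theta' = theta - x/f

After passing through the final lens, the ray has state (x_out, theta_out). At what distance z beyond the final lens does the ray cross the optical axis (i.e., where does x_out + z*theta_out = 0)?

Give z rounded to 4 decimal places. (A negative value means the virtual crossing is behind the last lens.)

Initial: x=9.0000 theta=0.0000
After 1 (propagate distance d=25): x=9.0000 theta=0.0000
After 2 (thin lens f=29): x=9.0000 theta=-9/29 (≈-0.3103)
After 3 (propagate distance d=20): x=81/29 (≈2.7931) theta=-9/29 (≈-0.3103)
After 4 (thin lens f=18): x=81/29 (≈2.7931) theta=-27/58 (≈-0.4655)
z_focus = -x_out/theta_out = -(81/29)/(-27/58) = 6.0000
Rounded to 4 decimal places: z = 6.0000

Answer: 6.0000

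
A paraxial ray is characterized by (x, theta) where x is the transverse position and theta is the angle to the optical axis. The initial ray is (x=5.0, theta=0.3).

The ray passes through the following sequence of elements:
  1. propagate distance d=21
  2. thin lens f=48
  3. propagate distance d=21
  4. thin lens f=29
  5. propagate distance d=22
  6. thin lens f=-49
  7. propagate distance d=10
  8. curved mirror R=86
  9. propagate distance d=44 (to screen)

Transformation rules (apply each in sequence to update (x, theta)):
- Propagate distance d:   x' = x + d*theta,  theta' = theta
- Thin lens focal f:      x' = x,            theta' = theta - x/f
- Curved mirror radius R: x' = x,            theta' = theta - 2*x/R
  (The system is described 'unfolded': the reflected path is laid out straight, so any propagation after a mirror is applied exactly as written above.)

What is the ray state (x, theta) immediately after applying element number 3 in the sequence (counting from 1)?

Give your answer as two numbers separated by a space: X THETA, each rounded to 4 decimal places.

Initial: x=5.0000 theta=0.3000
After 1 (propagate distance d=21): x=11.3000 theta=0.3000
After 2 (thin lens f=48): x=11.3000 theta=31/480 (≈0.0646)
After 3 (propagate distance d=21): x=405/32 (≈12.6563) theta=31/480 (≈0.0646)
Rounded to 4 decimal places: x = 12.6563, theta = 0.0646

Answer: 12.6563 0.0646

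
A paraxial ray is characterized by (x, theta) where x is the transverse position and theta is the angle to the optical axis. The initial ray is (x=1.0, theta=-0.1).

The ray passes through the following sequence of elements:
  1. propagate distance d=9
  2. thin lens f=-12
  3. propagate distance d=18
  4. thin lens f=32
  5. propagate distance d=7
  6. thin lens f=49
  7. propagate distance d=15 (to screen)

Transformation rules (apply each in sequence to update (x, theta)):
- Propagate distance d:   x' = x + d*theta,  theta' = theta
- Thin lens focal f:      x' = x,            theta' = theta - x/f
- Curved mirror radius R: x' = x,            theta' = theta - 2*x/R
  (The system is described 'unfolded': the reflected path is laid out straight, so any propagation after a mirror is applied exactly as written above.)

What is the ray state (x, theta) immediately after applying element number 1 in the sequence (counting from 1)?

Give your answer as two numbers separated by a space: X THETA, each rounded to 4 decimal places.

Answer: 0.1000 -0.1000

Derivation:
Initial: x=1.0000 theta=-0.1000
After 1 (propagate distance d=9): x=0.1000 theta=-0.1000
Rounded to 4 decimal places: x = 0.1000, theta = -0.1000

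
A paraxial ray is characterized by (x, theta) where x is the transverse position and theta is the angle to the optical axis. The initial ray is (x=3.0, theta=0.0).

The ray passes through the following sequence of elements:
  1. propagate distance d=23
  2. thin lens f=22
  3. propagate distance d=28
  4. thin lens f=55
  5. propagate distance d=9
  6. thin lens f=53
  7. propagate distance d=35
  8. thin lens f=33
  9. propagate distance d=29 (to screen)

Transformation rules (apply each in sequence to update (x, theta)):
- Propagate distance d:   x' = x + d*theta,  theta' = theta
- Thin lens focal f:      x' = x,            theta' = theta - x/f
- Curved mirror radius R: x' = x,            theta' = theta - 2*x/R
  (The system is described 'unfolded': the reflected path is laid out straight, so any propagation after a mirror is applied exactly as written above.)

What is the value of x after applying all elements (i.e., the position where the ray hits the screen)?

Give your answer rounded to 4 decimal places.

Initial: x=3.0000 theta=0.0000
After 1 (propagate distance d=23): x=3.0000 theta=0.0000
After 2 (thin lens f=22): x=3.0000 theta=-3/22 (≈-0.1364)
After 3 (propagate distance d=28): x=-9/11 (≈-0.8182) theta=-3/22 (≈-0.1364)
After 4 (thin lens f=55): x=-9/11 (≈-0.8182) theta=-147/1210 (≈-0.1215)
After 5 (propagate distance d=9): x=-2313/1210 (≈-1.9116) theta=-147/1210 (≈-0.1215)
After 6 (thin lens f=53): x=-2313/1210 (≈-1.9116) theta=-249/2915 (≈-0.0854)
After 7 (propagate distance d=35): x=-314319/64130 (≈-4.9013) theta=-249/2915 (≈-0.0854)
After 8 (thin lens f=33): x=-314319/64130 (≈-4.9013) theta=8903/141086 (≈0.0631)
After 9 (propagate distance d=29 (to screen)): x=-1083287/352715 (≈-3.0713) theta=8903/141086 (≈0.0631)
Rounded to 4 decimal places: x = -3.0713

Answer: -3.0713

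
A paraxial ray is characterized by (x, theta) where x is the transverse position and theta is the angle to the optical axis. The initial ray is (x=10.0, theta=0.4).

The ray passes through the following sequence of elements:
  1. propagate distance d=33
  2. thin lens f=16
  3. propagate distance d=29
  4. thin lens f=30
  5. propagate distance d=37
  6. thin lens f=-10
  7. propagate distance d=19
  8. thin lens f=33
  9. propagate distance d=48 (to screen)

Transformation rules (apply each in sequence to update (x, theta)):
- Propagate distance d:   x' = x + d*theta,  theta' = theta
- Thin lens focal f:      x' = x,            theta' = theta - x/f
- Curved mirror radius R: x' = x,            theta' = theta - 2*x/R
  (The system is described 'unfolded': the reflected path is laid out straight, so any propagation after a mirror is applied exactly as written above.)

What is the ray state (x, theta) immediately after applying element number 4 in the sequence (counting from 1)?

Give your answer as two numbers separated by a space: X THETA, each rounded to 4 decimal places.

Answer: -7.2500 -0.8083

Derivation:
Initial: x=10.0000 theta=0.4000
After 1 (propagate distance d=33): x=23.2000 theta=0.4000
After 2 (thin lens f=16): x=23.2000 theta=-1.0500
After 3 (propagate distance d=29): x=-7.2500 theta=-1.0500
After 4 (thin lens f=30): x=-7.2500 theta=-97/120 (≈-0.8083)
Rounded to 4 decimal places: x = -7.2500, theta = -0.8083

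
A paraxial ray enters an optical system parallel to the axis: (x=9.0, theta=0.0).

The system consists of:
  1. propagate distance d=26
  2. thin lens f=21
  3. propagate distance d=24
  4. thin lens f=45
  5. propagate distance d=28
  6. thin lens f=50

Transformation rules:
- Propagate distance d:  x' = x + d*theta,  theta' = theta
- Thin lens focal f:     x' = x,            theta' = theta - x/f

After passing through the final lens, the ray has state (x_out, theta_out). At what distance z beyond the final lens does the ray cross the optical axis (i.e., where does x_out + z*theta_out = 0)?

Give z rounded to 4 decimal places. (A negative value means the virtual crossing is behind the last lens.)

Initial: x=9.0000 theta=0.0000
After 1 (propagate distance d=26): x=9.0000 theta=0.0000
After 2 (thin lens f=21): x=9.0000 theta=-3/7 (≈-0.4286)
After 3 (propagate distance d=24): x=-9/7 (≈-1.2857) theta=-3/7 (≈-0.4286)
After 4 (thin lens f=45): x=-9/7 (≈-1.2857) theta=-0.4000
After 5 (propagate distance d=28): x=-437/35 (≈-12.4857) theta=-0.4000
After 6 (thin lens f=50): x=-437/35 (≈-12.4857) theta=-263/1750 (≈-0.1503)
z_focus = -x_out/theta_out = -(-437/35)/(-263/1750) = -21850/263 ≈ -83.0798
Rounded to 4 decimal places: z = -83.0798

Answer: -83.0798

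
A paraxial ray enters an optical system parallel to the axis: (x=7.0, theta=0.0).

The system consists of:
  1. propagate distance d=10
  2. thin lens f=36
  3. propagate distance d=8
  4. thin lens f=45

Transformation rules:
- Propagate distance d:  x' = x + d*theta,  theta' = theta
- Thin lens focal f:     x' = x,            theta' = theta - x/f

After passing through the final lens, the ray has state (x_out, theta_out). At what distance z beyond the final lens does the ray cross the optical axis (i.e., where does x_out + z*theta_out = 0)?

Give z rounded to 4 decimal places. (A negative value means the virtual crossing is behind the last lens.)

Answer: 17.2603

Derivation:
Initial: x=7.0000 theta=0.0000
After 1 (propagate distance d=10): x=7.0000 theta=0.0000
After 2 (thin lens f=36): x=7.0000 theta=-7/36 (≈-0.1944)
After 3 (propagate distance d=8): x=49/9 (≈5.4444) theta=-7/36 (≈-0.1944)
After 4 (thin lens f=45): x=49/9 (≈5.4444) theta=-511/1620 (≈-0.3154)
z_focus = -x_out/theta_out = -(49/9)/(-511/1620) = 1260/73 ≈ 17.2603
Rounded to 4 decimal places: z = 17.2603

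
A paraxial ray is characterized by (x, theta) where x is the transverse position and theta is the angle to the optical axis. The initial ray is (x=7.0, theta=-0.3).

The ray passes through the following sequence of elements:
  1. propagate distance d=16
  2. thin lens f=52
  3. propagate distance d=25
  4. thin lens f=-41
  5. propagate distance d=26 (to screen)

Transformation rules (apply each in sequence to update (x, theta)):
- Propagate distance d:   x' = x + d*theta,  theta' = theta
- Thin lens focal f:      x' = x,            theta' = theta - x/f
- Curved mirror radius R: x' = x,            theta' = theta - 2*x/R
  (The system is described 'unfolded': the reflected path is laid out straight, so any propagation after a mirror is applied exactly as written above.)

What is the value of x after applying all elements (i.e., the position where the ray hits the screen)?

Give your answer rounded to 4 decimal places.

Answer: -19.2894

Derivation:
Initial: x=7.0000 theta=-0.3000
After 1 (propagate distance d=16): x=2.2000 theta=-0.3000
After 2 (thin lens f=52): x=2.2000 theta=-89/260 (≈-0.3423)
After 3 (propagate distance d=25): x=-1653/260 (≈-6.3577) theta=-89/260 (≈-0.3423)
After 4 (thin lens f=-41): x=-1653/260 (≈-6.3577) theta=-2651/5330 (≈-0.4974)
After 5 (propagate distance d=26 (to screen)): x=-41125/2132 (≈-19.2894) theta=-2651/5330 (≈-0.4974)
Rounded to 4 decimal places: x = -19.2894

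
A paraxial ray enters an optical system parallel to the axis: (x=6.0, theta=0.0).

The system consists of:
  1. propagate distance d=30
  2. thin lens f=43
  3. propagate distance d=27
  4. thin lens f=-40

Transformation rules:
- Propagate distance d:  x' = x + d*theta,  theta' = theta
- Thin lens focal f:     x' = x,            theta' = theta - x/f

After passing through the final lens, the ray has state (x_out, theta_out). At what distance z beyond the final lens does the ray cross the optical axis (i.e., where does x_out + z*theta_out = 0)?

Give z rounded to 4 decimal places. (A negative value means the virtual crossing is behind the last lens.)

Initial: x=6.0000 theta=0.0000
After 1 (propagate distance d=30): x=6.0000 theta=0.0000
After 2 (thin lens f=43): x=6.0000 theta=-6/43 (≈-0.1395)
After 3 (propagate distance d=27): x=96/43 (≈2.2326) theta=-6/43 (≈-0.1395)
After 4 (thin lens f=-40): x=96/43 (≈2.2326) theta=-18/215 (≈-0.0837)
z_focus = -x_out/theta_out = -(96/43)/(-18/215) = 80/3 ≈ 26.6667
Rounded to 4 decimal places: z = 26.6667

Answer: 26.6667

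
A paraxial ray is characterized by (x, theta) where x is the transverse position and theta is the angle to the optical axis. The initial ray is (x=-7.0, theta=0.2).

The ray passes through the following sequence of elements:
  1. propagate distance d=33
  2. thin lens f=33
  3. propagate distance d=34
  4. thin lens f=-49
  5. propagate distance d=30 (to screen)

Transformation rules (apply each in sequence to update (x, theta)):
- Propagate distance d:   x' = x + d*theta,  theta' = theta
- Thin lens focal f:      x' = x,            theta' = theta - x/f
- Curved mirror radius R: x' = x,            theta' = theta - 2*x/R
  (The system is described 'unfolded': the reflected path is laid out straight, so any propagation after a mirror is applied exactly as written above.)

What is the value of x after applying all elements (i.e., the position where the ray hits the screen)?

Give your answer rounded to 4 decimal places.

Answer: 17.3464

Derivation:
Initial: x=-7.0000 theta=0.2000
After 1 (propagate distance d=33): x=-0.4000 theta=0.2000
After 2 (thin lens f=33): x=-0.4000 theta=7/33 (≈0.2121)
After 3 (propagate distance d=34): x=1124/165 (≈6.8121) theta=7/33 (≈0.2121)
After 4 (thin lens f=-49): x=1124/165 (≈6.8121) theta=2839/8085 (≈0.3511)
After 5 (propagate distance d=30 (to screen)): x=140246/8085 (≈17.3464) theta=2839/8085 (≈0.3511)
Rounded to 4 decimal places: x = 17.3464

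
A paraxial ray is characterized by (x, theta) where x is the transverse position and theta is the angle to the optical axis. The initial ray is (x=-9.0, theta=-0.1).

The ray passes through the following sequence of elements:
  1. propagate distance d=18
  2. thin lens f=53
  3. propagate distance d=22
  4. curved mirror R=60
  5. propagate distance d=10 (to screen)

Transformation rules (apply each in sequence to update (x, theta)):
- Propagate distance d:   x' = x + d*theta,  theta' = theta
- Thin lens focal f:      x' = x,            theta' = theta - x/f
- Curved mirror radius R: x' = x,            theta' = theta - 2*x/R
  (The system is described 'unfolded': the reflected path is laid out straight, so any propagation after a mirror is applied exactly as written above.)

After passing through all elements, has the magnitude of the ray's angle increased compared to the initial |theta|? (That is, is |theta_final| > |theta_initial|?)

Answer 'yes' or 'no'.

Answer: yes

Derivation:
Initial: x=-9.0000 theta=-0.1000
After 1 (propagate distance d=18): x=-10.8000 theta=-0.1000
After 2 (thin lens f=53): x=-10.8000 theta=11/106 (≈0.1038)
After 3 (propagate distance d=22): x=-2257/265 (≈-8.5170) theta=11/106 (≈0.1038)
After 4 (curved mirror R=60): x=-2257/265 (≈-8.5170) theta=1541/3975 (≈0.3877)
After 5 (propagate distance d=10 (to screen)): x=-3689/795 (≈-4.6403) theta=1541/3975 (≈0.3877)
|theta_initial|=0.1000 |theta_final|=1541/3975 (≈0.3877) -> increased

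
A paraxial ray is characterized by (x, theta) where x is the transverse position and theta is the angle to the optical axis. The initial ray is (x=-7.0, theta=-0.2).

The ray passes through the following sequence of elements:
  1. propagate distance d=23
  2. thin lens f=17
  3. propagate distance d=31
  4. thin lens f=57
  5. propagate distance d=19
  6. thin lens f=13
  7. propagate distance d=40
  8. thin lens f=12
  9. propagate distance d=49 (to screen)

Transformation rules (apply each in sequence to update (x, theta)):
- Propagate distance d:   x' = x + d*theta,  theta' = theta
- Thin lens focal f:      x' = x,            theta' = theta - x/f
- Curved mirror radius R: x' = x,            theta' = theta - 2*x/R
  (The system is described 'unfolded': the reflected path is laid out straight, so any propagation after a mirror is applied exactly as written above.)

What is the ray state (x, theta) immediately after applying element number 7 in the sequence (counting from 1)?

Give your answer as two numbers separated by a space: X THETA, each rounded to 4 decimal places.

Answer: -6.7357 -0.4534

Derivation:
Initial: x=-7.0000 theta=-0.2000
After 1 (propagate distance d=23): x=-11.6000 theta=-0.2000
After 2 (thin lens f=17): x=-11.6000 theta=41/85 (≈0.4824)
After 3 (propagate distance d=31): x=57/17 (≈3.3529) theta=41/85 (≈0.4824)
After 4 (thin lens f=57): x=57/17 (≈3.3529) theta=36/85 (≈0.4235)
After 5 (propagate distance d=19): x=11.4000 theta=36/85 (≈0.4235)
After 6 (thin lens f=13): x=11.4000 theta=-501/1105 (≈-0.4534)
After 7 (propagate distance d=40): x=-7443/1105 (≈-6.7357) theta=-501/1105 (≈-0.4534)
Rounded to 4 decimal places: x = -6.7357, theta = -0.4534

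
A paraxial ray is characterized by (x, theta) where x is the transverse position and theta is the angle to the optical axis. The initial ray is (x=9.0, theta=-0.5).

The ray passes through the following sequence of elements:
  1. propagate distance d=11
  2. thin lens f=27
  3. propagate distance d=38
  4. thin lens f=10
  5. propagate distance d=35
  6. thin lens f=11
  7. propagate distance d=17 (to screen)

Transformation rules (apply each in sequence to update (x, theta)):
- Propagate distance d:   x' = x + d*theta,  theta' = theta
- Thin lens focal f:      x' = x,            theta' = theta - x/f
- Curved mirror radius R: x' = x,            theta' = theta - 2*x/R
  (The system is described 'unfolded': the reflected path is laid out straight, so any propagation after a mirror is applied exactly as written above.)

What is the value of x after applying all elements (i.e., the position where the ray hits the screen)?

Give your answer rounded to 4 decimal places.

Answer: 8.1870

Derivation:
Initial: x=9.0000 theta=-0.5000
After 1 (propagate distance d=11): x=3.5000 theta=-0.5000
After 2 (thin lens f=27): x=3.5000 theta=-17/27 (≈-0.6296)
After 3 (propagate distance d=38): x=-1103/54 (≈-20.4259) theta=-17/27 (≈-0.6296)
After 4 (thin lens f=10): x=-1103/54 (≈-20.4259) theta=763/540 (≈1.4130)
After 5 (propagate distance d=35): x=1045/36 (≈29.0278) theta=763/540 (≈1.4130)
After 6 (thin lens f=11): x=1045/36 (≈29.0278) theta=-331/270 (≈-1.2259)
After 7 (propagate distance d=17 (to screen)): x=4421/540 (≈8.1870) theta=-331/270 (≈-1.2259)
Rounded to 4 decimal places: x = 8.1870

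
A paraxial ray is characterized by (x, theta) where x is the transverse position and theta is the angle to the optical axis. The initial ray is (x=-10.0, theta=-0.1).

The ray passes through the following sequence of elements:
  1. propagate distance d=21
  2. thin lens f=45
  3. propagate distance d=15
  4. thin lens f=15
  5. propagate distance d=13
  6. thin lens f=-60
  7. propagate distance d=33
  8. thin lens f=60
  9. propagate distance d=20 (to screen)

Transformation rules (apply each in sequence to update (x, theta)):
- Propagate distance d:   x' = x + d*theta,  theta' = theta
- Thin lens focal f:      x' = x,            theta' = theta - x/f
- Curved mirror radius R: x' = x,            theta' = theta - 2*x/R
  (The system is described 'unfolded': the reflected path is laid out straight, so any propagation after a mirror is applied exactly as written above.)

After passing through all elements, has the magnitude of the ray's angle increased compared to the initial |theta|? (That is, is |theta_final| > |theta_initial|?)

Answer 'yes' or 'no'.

Initial: x=-10.0000 theta=-0.1000
After 1 (propagate distance d=21): x=-12.1000 theta=-0.1000
After 2 (thin lens f=45): x=-12.1000 theta=38/225 (≈0.1689)
After 3 (propagate distance d=15): x=-287/30 (≈-9.5667) theta=38/225 (≈0.1689)
After 4 (thin lens f=15): x=-287/30 (≈-9.5667) theta=121/150 (≈0.8067)
After 5 (propagate distance d=13): x=0.9200 theta=121/150 (≈0.8067)
After 6 (thin lens f=-60): x=0.9200 theta=0.8220
After 7 (propagate distance d=33): x=28.0460 theta=0.8220
After 8 (thin lens f=60): x=28.0460 theta=10637/30000 (≈0.3546)
After 9 (propagate distance d=20 (to screen)): x=26353/750 (≈35.1373) theta=10637/30000 (≈0.3546)
|theta_initial|=0.1000 |theta_final|=10637/30000 (≈0.3546) -> increased

Answer: yes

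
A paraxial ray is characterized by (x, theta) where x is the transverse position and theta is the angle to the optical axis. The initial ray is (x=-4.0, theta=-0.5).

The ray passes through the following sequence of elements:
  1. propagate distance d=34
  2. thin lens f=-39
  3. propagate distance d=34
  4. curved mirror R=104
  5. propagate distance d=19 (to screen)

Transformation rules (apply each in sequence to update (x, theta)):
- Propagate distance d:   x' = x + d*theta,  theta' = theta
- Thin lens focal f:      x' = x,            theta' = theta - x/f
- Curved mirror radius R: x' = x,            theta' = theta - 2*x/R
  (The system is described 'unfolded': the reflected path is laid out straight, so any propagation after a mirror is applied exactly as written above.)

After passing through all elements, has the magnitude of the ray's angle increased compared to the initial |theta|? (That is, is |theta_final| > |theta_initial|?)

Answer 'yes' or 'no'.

Initial: x=-4.0000 theta=-0.5000
After 1 (propagate distance d=34): x=-21.0000 theta=-0.5000
After 2 (thin lens f=-39): x=-21.0000 theta=-27/26 (≈-1.0385)
After 3 (propagate distance d=34): x=-732/13 (≈-56.3077) theta=-27/26 (≈-1.0385)
After 4 (curved mirror R=104): x=-732/13 (≈-56.3077) theta=15/338 (≈0.0444)
After 5 (propagate distance d=19 (to screen)): x=-18747/338 (≈-55.4645) theta=15/338 (≈0.0444)
|theta_initial|=0.5000 |theta_final|=15/338 (≈0.0444) -> not increased

Answer: no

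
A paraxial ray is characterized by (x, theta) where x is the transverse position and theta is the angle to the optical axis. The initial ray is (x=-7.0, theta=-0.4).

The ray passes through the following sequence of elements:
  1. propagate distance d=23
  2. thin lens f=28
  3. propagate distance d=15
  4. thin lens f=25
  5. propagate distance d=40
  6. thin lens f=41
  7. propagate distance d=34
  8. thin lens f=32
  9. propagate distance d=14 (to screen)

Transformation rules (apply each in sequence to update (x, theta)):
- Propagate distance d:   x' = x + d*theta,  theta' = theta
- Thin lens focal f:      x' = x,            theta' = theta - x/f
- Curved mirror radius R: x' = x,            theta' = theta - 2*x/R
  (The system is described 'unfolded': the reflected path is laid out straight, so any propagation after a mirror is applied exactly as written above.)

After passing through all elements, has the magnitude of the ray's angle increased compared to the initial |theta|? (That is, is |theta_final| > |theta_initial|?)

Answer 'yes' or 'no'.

Initial: x=-7.0000 theta=-0.4000
After 1 (propagate distance d=23): x=-16.2000 theta=-0.4000
After 2 (thin lens f=28): x=-16.2000 theta=5/28 (≈0.1786)
After 3 (propagate distance d=15): x=-1893/140 (≈-13.5214) theta=5/28 (≈0.1786)
After 4 (thin lens f=25): x=-1893/140 (≈-13.5214) theta=1259/1750 (≈0.7194)
After 5 (propagate distance d=40): x=10679/700 (≈15.2557) theta=1259/1750 (≈0.7194)
After 6 (thin lens f=41): x=10679/700 (≈15.2557) theta=49843/143500 (≈0.3473)
After 7 (propagate distance d=34): x=3883857/143500 (≈27.0652) theta=49843/143500 (≈0.3473)
After 8 (thin lens f=32): x=3883857/143500 (≈27.0652) theta=-326983/656000 (≈-0.4984)
After 9 (propagate distance d=14 (to screen)): x=9223909/459200 (≈20.0869) theta=-326983/656000 (≈-0.4984)
|theta_initial|=0.4000 |theta_final|=326983/656000 (≈0.4984) -> increased

Answer: yes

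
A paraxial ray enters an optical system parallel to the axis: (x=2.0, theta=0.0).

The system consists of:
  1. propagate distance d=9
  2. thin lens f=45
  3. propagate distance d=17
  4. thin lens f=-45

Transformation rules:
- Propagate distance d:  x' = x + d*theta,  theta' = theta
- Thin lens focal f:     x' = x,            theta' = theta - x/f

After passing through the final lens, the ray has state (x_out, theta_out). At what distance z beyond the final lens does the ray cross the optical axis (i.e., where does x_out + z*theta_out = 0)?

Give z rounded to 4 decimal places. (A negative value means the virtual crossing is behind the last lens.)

Answer: 74.1176

Derivation:
Initial: x=2.0000 theta=0.0000
After 1 (propagate distance d=9): x=2.0000 theta=0.0000
After 2 (thin lens f=45): x=2.0000 theta=-2/45 (≈-0.0444)
After 3 (propagate distance d=17): x=56/45 (≈1.2444) theta=-2/45 (≈-0.0444)
After 4 (thin lens f=-45): x=56/45 (≈1.2444) theta=-34/2025 (≈-0.0168)
z_focus = -x_out/theta_out = -(56/45)/(-34/2025) = 1260/17 ≈ 74.1176
Rounded to 4 decimal places: z = 74.1176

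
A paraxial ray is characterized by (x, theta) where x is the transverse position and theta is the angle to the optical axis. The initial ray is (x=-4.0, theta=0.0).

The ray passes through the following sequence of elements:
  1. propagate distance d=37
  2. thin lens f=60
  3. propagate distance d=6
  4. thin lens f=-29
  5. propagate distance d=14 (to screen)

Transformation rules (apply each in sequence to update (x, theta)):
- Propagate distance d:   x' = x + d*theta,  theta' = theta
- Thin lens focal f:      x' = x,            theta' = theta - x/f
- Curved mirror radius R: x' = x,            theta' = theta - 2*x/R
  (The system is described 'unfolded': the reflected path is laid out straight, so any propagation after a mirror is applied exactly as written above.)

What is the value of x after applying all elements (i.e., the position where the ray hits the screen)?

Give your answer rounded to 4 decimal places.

Initial: x=-4.0000 theta=0.0000
After 1 (propagate distance d=37): x=-4.0000 theta=0.0000
After 2 (thin lens f=60): x=-4.0000 theta=1/15 (≈0.0667)
After 3 (propagate distance d=6): x=-3.6000 theta=1/15 (≈0.0667)
After 4 (thin lens f=-29): x=-3.6000 theta=-5/87 (≈-0.0575)
After 5 (propagate distance d=14 (to screen)): x=-1916/435 (≈-4.4046) theta=-5/87 (≈-0.0575)
Rounded to 4 decimal places: x = -4.4046

Answer: -4.4046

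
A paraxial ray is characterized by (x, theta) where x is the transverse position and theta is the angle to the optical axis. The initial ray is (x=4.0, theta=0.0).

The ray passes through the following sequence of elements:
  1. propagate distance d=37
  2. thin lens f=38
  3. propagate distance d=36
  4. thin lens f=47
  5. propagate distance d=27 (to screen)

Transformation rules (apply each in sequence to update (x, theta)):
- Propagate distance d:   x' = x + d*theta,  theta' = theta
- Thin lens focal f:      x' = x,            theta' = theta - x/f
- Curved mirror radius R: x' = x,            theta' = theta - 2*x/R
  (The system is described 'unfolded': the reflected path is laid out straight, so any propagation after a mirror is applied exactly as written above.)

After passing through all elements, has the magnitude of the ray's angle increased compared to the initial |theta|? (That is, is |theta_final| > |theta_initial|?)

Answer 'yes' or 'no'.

Answer: yes

Derivation:
Initial: x=4.0000 theta=0.0000
After 1 (propagate distance d=37): x=4.0000 theta=0.0000
After 2 (thin lens f=38): x=4.0000 theta=-2/19 (≈-0.1053)
After 3 (propagate distance d=36): x=4/19 (≈0.2105) theta=-2/19 (≈-0.1053)
After 4 (thin lens f=47): x=4/19 (≈0.2105) theta=-98/893 (≈-0.1097)
After 5 (propagate distance d=27 (to screen)): x=-2458/893 (≈-2.7525) theta=-98/893 (≈-0.1097)
|theta_initial|=0.0000 |theta_final|=98/893 (≈0.1097) -> increased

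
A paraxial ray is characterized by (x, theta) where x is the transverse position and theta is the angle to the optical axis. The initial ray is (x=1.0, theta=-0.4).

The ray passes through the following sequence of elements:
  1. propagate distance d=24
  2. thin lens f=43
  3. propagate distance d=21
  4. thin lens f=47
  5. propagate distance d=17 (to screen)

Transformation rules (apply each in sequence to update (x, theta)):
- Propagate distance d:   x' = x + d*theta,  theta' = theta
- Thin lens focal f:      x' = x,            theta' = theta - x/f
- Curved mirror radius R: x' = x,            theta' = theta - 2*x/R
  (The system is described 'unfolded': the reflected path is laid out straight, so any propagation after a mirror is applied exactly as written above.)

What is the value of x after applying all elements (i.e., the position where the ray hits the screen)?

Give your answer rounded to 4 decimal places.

Answer: -11.5702

Derivation:
Initial: x=1.0000 theta=-0.4000
After 1 (propagate distance d=24): x=-8.6000 theta=-0.4000
After 2 (thin lens f=43): x=-8.6000 theta=-0.2000
After 3 (propagate distance d=21): x=-12.8000 theta=-0.2000
After 4 (thin lens f=47): x=-12.8000 theta=17/235 (≈0.0723)
After 5 (propagate distance d=17 (to screen)): x=-2719/235 (≈-11.5702) theta=17/235 (≈0.0723)
Rounded to 4 decimal places: x = -11.5702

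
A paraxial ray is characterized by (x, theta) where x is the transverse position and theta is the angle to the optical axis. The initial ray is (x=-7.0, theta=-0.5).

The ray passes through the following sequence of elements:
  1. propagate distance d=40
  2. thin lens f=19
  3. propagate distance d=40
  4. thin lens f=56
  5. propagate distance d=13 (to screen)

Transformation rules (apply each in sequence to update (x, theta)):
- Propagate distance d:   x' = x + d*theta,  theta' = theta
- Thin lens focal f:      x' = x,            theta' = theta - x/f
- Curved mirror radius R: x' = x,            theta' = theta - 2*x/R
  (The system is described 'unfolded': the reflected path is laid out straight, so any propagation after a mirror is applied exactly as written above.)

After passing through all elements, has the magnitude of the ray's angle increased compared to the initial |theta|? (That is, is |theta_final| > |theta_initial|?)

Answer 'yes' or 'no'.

Answer: yes

Derivation:
Initial: x=-7.0000 theta=-0.5000
After 1 (propagate distance d=40): x=-27.0000 theta=-0.5000
After 2 (thin lens f=19): x=-27.0000 theta=35/38 (≈0.9211)
After 3 (propagate distance d=40): x=187/19 (≈9.8421) theta=35/38 (≈0.9211)
After 4 (thin lens f=56): x=187/19 (≈9.8421) theta=793/1064 (≈0.7453)
After 5 (propagate distance d=13 (to screen)): x=20781/1064 (≈19.5310) theta=793/1064 (≈0.7453)
|theta_initial|=0.5000 |theta_final|=793/1064 (≈0.7453) -> increased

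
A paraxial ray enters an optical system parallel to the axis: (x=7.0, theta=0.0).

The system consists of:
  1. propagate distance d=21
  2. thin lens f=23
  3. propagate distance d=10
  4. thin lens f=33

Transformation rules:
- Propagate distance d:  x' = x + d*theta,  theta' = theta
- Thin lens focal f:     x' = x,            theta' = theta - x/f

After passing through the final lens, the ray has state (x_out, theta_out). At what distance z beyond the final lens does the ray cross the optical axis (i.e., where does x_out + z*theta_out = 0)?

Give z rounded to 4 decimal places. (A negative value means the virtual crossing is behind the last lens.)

Answer: 9.3261

Derivation:
Initial: x=7.0000 theta=0.0000
After 1 (propagate distance d=21): x=7.0000 theta=0.0000
After 2 (thin lens f=23): x=7.0000 theta=-7/23 (≈-0.3043)
After 3 (propagate distance d=10): x=91/23 (≈3.9565) theta=-7/23 (≈-0.3043)
After 4 (thin lens f=33): x=91/23 (≈3.9565) theta=-14/33 (≈-0.4242)
z_focus = -x_out/theta_out = -(91/23)/(-14/33) = 429/46 ≈ 9.3261
Rounded to 4 decimal places: z = 9.3261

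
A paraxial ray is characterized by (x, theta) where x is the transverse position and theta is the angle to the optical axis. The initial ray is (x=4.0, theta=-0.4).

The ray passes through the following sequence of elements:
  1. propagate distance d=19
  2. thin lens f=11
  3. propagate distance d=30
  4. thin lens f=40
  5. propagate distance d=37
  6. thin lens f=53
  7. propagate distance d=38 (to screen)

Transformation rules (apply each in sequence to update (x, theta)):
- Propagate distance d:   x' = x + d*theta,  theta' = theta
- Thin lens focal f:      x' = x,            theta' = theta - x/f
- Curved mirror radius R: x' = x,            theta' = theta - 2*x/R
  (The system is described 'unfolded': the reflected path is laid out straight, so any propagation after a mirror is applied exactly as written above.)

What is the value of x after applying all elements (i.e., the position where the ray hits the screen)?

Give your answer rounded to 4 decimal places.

Initial: x=4.0000 theta=-0.4000
After 1 (propagate distance d=19): x=-3.6000 theta=-0.4000
After 2 (thin lens f=11): x=-3.6000 theta=-4/55 (≈-0.0727)
After 3 (propagate distance d=30): x=-318/55 (≈-5.7818) theta=-4/55 (≈-0.0727)
After 4 (thin lens f=40): x=-318/55 (≈-5.7818) theta=79/1100 (≈0.0718)
After 5 (propagate distance d=37): x=-3437/1100 (≈-3.1245) theta=79/1100 (≈0.0718)
After 6 (thin lens f=53): x=-3437/1100 (≈-3.1245) theta=1906/14575 (≈0.1308)
After 7 (propagate distance d=38 (to screen)): x=107551/58300 (≈1.8448) theta=1906/14575 (≈0.1308)
Rounded to 4 decimal places: x = 1.8448

Answer: 1.8448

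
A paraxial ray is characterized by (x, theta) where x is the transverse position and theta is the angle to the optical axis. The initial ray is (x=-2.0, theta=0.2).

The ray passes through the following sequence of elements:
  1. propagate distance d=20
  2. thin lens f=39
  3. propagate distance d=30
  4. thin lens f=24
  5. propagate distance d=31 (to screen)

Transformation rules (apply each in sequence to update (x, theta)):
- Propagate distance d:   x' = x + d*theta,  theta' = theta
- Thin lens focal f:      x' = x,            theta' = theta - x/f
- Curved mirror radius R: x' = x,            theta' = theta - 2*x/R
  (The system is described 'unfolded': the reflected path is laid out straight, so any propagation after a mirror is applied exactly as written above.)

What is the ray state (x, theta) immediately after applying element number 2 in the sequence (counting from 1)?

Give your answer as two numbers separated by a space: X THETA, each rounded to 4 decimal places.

Initial: x=-2.0000 theta=0.2000
After 1 (propagate distance d=20): x=2.0000 theta=0.2000
After 2 (thin lens f=39): x=2.0000 theta=29/195 (≈0.1487)
Rounded to 4 decimal places: x = 2.0000, theta = 0.1487

Answer: 2.0000 0.1487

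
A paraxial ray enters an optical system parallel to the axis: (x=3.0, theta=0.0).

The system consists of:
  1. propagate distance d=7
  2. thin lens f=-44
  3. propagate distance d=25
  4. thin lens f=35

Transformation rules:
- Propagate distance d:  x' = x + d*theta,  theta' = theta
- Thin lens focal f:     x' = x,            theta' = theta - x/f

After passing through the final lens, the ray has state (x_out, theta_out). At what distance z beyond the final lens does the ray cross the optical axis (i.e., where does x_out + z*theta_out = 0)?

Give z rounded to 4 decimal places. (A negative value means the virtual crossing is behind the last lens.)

Initial: x=3.0000 theta=0.0000
After 1 (propagate distance d=7): x=3.0000 theta=0.0000
After 2 (thin lens f=-44): x=3.0000 theta=3/44 (≈0.0682)
After 3 (propagate distance d=25): x=207/44 (≈4.7045) theta=3/44 (≈0.0682)
After 4 (thin lens f=35): x=207/44 (≈4.7045) theta=-51/770 (≈-0.0662)
z_focus = -x_out/theta_out = -(207/44)/(-51/770) = 2415/34 ≈ 71.0294
Rounded to 4 decimal places: z = 71.0294

Answer: 71.0294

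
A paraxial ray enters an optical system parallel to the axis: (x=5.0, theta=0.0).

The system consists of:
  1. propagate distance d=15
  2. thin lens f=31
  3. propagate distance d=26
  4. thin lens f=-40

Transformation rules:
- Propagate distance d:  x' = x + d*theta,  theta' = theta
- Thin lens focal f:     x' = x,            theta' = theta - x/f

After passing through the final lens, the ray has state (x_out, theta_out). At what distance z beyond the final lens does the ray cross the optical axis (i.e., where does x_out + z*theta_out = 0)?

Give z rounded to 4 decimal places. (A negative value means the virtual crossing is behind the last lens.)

Answer: 5.7143

Derivation:
Initial: x=5.0000 theta=0.0000
After 1 (propagate distance d=15): x=5.0000 theta=0.0000
After 2 (thin lens f=31): x=5.0000 theta=-5/31 (≈-0.1613)
After 3 (propagate distance d=26): x=25/31 (≈0.8065) theta=-5/31 (≈-0.1613)
After 4 (thin lens f=-40): x=25/31 (≈0.8065) theta=-35/248 (≈-0.1411)
z_focus = -x_out/theta_out = -(25/31)/(-35/248) = 40/7 ≈ 5.7143
Rounded to 4 decimal places: z = 5.7143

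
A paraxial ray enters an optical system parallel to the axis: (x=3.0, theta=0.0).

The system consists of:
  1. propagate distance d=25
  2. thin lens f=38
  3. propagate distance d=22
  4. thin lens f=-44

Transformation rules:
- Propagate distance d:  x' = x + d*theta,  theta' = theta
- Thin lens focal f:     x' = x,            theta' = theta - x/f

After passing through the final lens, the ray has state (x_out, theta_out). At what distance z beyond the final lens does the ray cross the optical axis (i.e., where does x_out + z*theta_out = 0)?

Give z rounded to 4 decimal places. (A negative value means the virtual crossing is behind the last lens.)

Initial: x=3.0000 theta=0.0000
After 1 (propagate distance d=25): x=3.0000 theta=0.0000
After 2 (thin lens f=38): x=3.0000 theta=-3/38 (≈-0.0789)
After 3 (propagate distance d=22): x=24/19 (≈1.2632) theta=-3/38 (≈-0.0789)
After 4 (thin lens f=-44): x=24/19 (≈1.2632) theta=-21/418 (≈-0.0502)
z_focus = -x_out/theta_out = -(24/19)/(-21/418) = 176/7 ≈ 25.1429
Rounded to 4 decimal places: z = 25.1429

Answer: 25.1429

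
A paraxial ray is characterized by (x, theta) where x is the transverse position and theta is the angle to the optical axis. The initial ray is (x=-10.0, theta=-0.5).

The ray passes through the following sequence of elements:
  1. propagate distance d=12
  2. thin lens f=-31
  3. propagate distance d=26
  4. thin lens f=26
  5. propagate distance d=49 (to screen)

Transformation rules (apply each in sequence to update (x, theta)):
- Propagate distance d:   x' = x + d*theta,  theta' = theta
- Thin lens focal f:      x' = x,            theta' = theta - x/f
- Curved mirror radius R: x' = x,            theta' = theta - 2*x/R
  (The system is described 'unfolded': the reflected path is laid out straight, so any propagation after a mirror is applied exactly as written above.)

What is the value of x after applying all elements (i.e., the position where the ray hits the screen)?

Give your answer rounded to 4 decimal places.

Initial: x=-10.0000 theta=-0.5000
After 1 (propagate distance d=12): x=-16.0000 theta=-0.5000
After 2 (thin lens f=-31): x=-16.0000 theta=-63/62 (≈-1.0161)
After 3 (propagate distance d=26): x=-1315/31 (≈-42.4194) theta=-63/62 (≈-1.0161)
After 4 (thin lens f=26): x=-1315/31 (≈-42.4194) theta=8/13 (≈0.6154)
After 5 (propagate distance d=49 (to screen)): x=-4943/403 (≈-12.2655) theta=8/13 (≈0.6154)
Rounded to 4 decimal places: x = -12.2655

Answer: -12.2655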